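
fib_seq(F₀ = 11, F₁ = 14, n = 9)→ F_2 = F_1 + F_0 = 25
F_3 = F_2 + F_1 = 39
F_4 = F_3 + F_2 = 64
...
= [11, 14, 25, 39, 64, 103, 167, 270, 437]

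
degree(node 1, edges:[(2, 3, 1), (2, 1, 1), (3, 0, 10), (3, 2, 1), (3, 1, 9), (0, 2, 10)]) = 2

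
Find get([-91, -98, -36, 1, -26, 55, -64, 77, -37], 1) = -98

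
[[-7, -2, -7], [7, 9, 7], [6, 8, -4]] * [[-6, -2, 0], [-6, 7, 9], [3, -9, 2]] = [[33, 63, -32], [-75, -14, 95], [-96, 80, 64]]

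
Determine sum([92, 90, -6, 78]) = 254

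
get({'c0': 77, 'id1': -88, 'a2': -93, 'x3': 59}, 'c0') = 77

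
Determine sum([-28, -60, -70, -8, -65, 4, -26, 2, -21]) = -272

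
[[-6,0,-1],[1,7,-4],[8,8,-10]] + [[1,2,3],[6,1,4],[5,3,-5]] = [[-5, 2, 2], [7, 8, 0], [13, 11, -15]]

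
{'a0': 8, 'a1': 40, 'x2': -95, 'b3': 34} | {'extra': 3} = {'a0': 8, 'a1': 40, 'x2': -95, 'b3': 34, 'extra': 3}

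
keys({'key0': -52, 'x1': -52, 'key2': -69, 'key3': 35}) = ['key0', 'x1', 'key2', 'key3']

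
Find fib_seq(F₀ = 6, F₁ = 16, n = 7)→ F_2 = F_1 + F_0 = 22
F_3 = F_2 + F_1 = 38
F_4 = F_3 + F_2 = 60
...
= [6, 16, 22, 38, 60, 98, 158]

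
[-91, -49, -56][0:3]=[-91, -49, -56]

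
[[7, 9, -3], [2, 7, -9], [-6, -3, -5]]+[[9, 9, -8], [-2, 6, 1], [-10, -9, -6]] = [[16, 18, -11], [0, 13, -8], [-16, -12, -11]]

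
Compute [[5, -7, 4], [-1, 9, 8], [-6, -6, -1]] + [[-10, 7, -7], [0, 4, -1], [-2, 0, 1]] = [[-5, 0, -3], [-1, 13, 7], [-8, -6, 0]]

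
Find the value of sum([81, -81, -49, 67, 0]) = 18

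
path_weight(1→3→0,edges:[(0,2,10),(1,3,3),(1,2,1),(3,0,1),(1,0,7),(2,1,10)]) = 4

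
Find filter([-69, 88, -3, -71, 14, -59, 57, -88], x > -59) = [88, -3, 14, 57]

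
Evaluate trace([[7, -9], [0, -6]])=diagonal: 7 + (-6)
= 1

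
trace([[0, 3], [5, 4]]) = 4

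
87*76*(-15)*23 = -2281140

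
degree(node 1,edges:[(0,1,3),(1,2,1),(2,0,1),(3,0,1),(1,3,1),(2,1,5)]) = incident: (0,1), (1,2), (1,3), (2,1)
= 4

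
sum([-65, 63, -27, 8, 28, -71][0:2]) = -2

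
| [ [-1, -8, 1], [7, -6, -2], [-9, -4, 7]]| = (1)*(-1)*det([[-6, -2], [-4, 7]]) + (-1)*(-8)*det([[7, -2], [-9, 7]]) + (1)*(1)*det([[7, -6], [-9, -4]])
= 50 + 248 + -82
= 216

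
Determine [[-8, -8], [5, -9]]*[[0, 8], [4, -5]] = [[-32, -24], [-36, 85]]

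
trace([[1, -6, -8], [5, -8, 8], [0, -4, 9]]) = diagonal: 1 + (-8) + 9
= 2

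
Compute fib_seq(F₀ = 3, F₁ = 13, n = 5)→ F_2 = F_1 + F_0 = 16
F_3 = F_2 + F_1 = 29
F_4 = F_3 + F_2 = 45
= [3, 13, 16, 29, 45]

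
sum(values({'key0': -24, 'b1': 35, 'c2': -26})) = -15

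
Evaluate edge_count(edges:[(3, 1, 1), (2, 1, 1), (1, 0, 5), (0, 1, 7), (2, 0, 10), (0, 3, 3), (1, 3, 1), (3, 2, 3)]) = 8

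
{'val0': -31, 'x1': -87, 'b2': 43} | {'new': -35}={'val0': -31, 'x1': -87, 'b2': 43, 'new': -35}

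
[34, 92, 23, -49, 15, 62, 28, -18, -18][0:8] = [34, 92, 23, -49, 15, 62, 28, -18]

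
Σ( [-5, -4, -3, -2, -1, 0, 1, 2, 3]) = -9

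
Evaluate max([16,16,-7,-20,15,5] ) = 16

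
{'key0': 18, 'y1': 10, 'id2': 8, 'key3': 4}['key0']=18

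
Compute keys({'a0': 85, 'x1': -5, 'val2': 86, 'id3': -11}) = ['a0', 'x1', 'val2', 'id3']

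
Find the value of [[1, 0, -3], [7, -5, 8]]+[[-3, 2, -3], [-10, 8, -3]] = [[-2, 2, -6], [-3, 3, 5]]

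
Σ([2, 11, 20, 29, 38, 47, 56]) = 2 + 11 + 20 + 29 + 38 + 47 + 56
= 203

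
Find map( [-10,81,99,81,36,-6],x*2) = -10*2=-20, 81*2=162, 99*2=198, 81*2=162, 36*2=72, -6*2=-12
= [-20, 162, 198, 162, 72, -12]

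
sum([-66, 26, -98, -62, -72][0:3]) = -138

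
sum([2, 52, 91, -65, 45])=2 + 52 + 91 + (-65) + 45
= 125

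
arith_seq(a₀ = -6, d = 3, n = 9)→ a_0 = -6 + 0*3 = -6
a_1 = -6 + 1*3 = -3
a_2 = -6 + 2*3 = 0
...
= [-6, -3, 0, 3, 6, 9, 12, 15, 18]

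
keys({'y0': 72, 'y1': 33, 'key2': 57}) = ['y0', 'y1', 'key2']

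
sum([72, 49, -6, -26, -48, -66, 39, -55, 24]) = 72 + 49 + (-6) + (-26) + (-48) + (-66) + 39 + (-55) + 24
= -17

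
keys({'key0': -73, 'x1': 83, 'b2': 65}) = ['key0', 'x1', 'b2']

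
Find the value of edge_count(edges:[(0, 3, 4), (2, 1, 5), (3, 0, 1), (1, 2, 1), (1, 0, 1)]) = 5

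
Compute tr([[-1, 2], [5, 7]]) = diagonal: (-1) + 7
= 6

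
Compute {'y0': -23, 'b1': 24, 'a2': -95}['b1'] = 24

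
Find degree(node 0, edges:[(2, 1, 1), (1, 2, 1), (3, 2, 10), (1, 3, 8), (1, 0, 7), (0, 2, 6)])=incident: (1,0), (0,2)
= 2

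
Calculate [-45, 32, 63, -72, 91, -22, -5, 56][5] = -22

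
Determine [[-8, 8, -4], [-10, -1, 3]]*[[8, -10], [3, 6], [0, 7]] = C[0][0] = (-8)*(8) + (8)*(3) + (-4)*(0) = -40
C[0][1] = (-8)*(-10) + (8)*(6) + (-4)*(7) = 100
C[1][0] = (-10)*(8) + (-1)*(3) + (3)*(0) = -83
C[1][1] = (-10)*(-10) + (-1)*(6) + (3)*(7) = 115
= [[-40, 100], [-83, 115]]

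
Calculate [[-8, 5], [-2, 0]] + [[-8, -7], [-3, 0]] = [[-16, -2], [-5, 0]]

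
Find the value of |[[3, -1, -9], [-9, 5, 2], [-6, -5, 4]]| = (1)*(3)*det([[5, 2], [-5, 4]]) + (-1)*(-1)*det([[-9, 2], [-6, 4]]) + (1)*(-9)*det([[-9, 5], [-6, -5]])
= 90 + -24 + -675
= -609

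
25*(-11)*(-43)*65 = 768625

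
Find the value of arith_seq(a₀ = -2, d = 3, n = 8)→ a_0 = -2 + 0*3 = -2
a_1 = -2 + 1*3 = 1
a_2 = -2 + 2*3 = 4
...
= [-2, 1, 4, 7, 10, 13, 16, 19]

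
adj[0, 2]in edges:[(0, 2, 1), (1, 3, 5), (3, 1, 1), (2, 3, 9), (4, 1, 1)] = 1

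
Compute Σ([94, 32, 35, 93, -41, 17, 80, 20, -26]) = 304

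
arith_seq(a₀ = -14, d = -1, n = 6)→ [-14, -15, -16, -17, -18, -19]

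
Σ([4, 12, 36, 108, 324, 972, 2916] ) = 4372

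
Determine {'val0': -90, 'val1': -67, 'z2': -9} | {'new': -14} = {'val0': -90, 'val1': -67, 'z2': -9, 'new': -14}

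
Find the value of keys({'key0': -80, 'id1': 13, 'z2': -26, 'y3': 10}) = ['key0', 'id1', 'z2', 'y3']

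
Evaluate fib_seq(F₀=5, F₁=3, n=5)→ F_2 = F_1 + F_0 = 8
F_3 = F_2 + F_1 = 11
F_4 = F_3 + F_2 = 19
= [5, 3, 8, 11, 19]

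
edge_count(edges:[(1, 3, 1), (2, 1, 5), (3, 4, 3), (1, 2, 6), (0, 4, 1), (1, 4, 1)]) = 6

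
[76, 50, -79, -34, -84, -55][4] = -84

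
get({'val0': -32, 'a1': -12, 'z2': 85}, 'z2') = 85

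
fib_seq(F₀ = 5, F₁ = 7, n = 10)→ [5, 7, 12, 19, 31, 50, 81, 131, 212, 343]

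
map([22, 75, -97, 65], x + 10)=22+10=32, 75+10=85, -97+10=-87, 65+10=75
= [32, 85, -87, 75]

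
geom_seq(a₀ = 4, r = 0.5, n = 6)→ a_0 = 4*0.5^0 = 4.0
a_1 = 4*0.5^1 = 2.0
a_2 = 4*0.5^2 = 1.0
...
= [4.0, 2.0, 1.0, 0.5, 0.25, 0.125]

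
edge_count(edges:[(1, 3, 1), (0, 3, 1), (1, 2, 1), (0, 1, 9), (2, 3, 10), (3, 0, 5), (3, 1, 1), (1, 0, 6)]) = 8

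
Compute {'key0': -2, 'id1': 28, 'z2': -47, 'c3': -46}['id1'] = 28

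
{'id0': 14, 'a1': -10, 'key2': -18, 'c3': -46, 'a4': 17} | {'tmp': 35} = {'id0': 14, 'a1': -10, 'key2': -18, 'c3': -46, 'a4': 17, 'tmp': 35}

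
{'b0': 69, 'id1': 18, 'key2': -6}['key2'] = -6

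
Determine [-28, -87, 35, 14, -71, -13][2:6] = [35, 14, -71, -13]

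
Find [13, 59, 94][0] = 13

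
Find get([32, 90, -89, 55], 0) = 32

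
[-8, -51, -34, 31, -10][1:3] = [-51, -34]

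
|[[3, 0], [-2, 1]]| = 3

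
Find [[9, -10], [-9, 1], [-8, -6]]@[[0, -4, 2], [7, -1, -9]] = [[-70, -26, 108], [7, 35, -27], [-42, 38, 38]]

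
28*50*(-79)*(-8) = 884800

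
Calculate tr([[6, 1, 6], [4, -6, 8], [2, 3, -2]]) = -2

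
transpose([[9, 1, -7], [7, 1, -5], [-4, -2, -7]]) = [[9, 7, -4], [1, 1, -2], [-7, -5, -7]]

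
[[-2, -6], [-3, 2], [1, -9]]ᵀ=[[-2, -3, 1], [-6, 2, -9]]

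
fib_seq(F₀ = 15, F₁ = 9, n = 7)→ F_2 = F_1 + F_0 = 24
F_3 = F_2 + F_1 = 33
F_4 = F_3 + F_2 = 57
...
= [15, 9, 24, 33, 57, 90, 147]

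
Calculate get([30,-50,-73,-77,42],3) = -77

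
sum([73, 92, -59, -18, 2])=90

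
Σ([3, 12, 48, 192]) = 255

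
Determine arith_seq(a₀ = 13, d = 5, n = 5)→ a_0 = 13 + 0*5 = 13
a_1 = 13 + 1*5 = 18
a_2 = 13 + 2*5 = 23
...
= [13, 18, 23, 28, 33]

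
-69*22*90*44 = -6011280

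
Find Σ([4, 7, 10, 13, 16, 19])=4 + 7 + 10 + 13 + 16 + 19
= 69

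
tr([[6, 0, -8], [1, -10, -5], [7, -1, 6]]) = diagonal: 6 + (-10) + 6
= 2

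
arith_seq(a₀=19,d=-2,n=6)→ a_0 = 19 + 0*-2 = 19
a_1 = 19 + 1*-2 = 17
a_2 = 19 + 2*-2 = 15
...
= [19, 17, 15, 13, 11, 9]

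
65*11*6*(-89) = -381810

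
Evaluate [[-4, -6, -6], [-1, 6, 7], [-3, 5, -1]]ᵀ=[[-4, -1, -3], [-6, 6, 5], [-6, 7, -1]]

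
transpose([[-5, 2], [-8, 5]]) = [[-5, -8], [2, 5]]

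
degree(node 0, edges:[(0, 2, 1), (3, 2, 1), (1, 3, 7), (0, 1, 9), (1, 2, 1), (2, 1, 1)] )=2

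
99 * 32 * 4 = 12672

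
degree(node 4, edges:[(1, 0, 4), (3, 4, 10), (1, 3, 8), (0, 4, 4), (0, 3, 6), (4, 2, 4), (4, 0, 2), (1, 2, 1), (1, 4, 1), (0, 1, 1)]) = 5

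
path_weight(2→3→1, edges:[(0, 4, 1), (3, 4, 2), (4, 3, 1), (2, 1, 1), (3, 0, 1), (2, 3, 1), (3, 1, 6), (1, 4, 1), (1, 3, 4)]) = 7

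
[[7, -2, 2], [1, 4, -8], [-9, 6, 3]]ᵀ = [[7, 1, -9], [-2, 4, 6], [2, -8, 3]]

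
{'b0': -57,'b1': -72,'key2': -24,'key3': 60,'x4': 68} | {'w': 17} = {'b0': -57, 'b1': -72, 'key2': -24, 'key3': 60, 'x4': 68, 'w': 17}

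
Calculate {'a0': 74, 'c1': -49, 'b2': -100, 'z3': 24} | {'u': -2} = {'a0': 74, 'c1': -49, 'b2': -100, 'z3': 24, 'u': -2}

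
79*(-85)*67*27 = -12147435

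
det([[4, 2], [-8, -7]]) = (4)*(-7) - (2)*(-8)
= -12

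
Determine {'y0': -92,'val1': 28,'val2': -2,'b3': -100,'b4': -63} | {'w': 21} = {'y0': -92, 'val1': 28, 'val2': -2, 'b3': -100, 'b4': -63, 'w': 21}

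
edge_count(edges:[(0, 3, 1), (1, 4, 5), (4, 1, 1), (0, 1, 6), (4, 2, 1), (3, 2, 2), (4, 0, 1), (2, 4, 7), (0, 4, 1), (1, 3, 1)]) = 10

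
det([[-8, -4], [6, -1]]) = (-8)*(-1) - (-4)*(6)
= 32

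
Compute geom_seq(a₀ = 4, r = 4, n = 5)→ a_0 = 4*4^0 = 4
a_1 = 4*4^1 = 16
a_2 = 4*4^2 = 64
...
= [4, 16, 64, 256, 1024]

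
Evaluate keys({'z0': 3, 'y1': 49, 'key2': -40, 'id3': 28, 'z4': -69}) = ['z0', 'y1', 'key2', 'id3', 'z4']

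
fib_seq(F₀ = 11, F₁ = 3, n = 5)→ [11, 3, 14, 17, 31]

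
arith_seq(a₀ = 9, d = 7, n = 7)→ a_0 = 9 + 0*7 = 9
a_1 = 9 + 1*7 = 16
a_2 = 9 + 2*7 = 23
...
= [9, 16, 23, 30, 37, 44, 51]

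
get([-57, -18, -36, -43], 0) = -57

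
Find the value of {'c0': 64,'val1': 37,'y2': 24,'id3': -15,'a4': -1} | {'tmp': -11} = {'c0': 64, 'val1': 37, 'y2': 24, 'id3': -15, 'a4': -1, 'tmp': -11}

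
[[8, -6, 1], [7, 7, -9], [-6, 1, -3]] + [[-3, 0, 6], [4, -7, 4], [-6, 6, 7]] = [[5, -6, 7], [11, 0, -5], [-12, 7, 4]]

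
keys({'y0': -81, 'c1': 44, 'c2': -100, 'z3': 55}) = ['y0', 'c1', 'c2', 'z3']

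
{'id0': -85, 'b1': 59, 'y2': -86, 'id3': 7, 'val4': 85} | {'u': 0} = {'id0': -85, 'b1': 59, 'y2': -86, 'id3': 7, 'val4': 85, 'u': 0}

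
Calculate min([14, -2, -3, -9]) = -9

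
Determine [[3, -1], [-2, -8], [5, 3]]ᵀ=[[3, -2, 5], [-1, -8, 3]]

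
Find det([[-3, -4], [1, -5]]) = (-3)*(-5) - (-4)*(1)
= 19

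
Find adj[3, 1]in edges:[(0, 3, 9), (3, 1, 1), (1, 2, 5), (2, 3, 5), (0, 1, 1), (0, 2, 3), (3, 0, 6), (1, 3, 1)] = 1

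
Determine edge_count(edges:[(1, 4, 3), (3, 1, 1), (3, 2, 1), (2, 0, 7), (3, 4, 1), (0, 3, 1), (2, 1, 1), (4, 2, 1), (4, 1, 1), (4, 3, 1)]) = 10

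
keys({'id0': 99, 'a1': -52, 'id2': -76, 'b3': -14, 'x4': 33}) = ['id0', 'a1', 'id2', 'b3', 'x4']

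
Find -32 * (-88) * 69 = 194304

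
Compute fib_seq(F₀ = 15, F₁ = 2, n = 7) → F_2 = F_1 + F_0 = 17
F_3 = F_2 + F_1 = 19
F_4 = F_3 + F_2 = 36
...
= [15, 2, 17, 19, 36, 55, 91]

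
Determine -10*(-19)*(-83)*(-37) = 583490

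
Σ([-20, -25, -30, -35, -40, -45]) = (-20) + (-25) + (-30) + (-35) + (-40) + (-45)
= -195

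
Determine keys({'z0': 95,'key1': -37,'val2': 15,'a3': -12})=['z0', 'key1', 'val2', 'a3']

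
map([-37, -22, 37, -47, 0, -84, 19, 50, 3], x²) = [1369, 484, 1369, 2209, 0, 7056, 361, 2500, 9]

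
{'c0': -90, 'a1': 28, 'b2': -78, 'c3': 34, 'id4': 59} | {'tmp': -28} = {'c0': -90, 'a1': 28, 'b2': -78, 'c3': 34, 'id4': 59, 'tmp': -28}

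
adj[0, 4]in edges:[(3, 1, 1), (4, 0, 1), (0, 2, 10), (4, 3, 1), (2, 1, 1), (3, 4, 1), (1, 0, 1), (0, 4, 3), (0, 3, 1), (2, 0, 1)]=3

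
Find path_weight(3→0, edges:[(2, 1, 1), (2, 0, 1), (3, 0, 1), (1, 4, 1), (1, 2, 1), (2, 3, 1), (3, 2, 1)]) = 1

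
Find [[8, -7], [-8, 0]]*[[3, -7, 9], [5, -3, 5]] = [[-11, -35, 37], [-24, 56, -72]]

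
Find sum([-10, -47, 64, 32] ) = 39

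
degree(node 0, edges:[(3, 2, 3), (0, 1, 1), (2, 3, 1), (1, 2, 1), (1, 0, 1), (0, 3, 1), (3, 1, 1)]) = incident: (0,1), (1,0), (0,3)
= 3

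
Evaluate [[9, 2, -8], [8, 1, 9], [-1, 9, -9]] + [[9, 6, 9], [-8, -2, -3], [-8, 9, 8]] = [[18, 8, 1], [0, -1, 6], [-9, 18, -1]]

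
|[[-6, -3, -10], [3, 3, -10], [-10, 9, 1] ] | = -1419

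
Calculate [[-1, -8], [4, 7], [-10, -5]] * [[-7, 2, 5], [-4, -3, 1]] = C[0][0] = (-1)*(-7) + (-8)*(-4) = 39
C[0][1] = (-1)*(2) + (-8)*(-3) = 22
C[0][2] = (-1)*(5) + (-8)*(1) = -13
C[1][0] = (4)*(-7) + (7)*(-4) = -56
C[1][1] = (4)*(2) + (7)*(-3) = -13
C[1][2] = (4)*(5) + (7)*(1) = 27
... (3 more cells)
= [[39, 22, -13], [-56, -13, 27], [90, -5, -55]]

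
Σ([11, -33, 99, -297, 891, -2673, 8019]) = 11 + -33 + 99 + -297 + 891 + -2673 + 8019
= 6017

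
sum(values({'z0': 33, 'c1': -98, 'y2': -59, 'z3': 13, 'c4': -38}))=-149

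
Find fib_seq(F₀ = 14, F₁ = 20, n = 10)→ [14, 20, 34, 54, 88, 142, 230, 372, 602, 974]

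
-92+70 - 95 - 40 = -157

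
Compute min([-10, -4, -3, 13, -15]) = -15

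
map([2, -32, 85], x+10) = 2+10=12, -32+10=-22, 85+10=95
= [12, -22, 95]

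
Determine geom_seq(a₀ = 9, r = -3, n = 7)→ a_0 = 9*(-3)^0 = 9
a_1 = 9*(-3)^1 = -27
a_2 = 9*(-3)^2 = 81
...
= [9, -27, 81, -243, 729, -2187, 6561]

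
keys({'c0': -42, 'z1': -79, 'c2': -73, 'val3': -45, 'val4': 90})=['c0', 'z1', 'c2', 'val3', 'val4']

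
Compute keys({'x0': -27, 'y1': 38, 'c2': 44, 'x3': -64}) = ['x0', 'y1', 'c2', 'x3']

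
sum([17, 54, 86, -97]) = 17 + 54 + 86 + (-97)
= 60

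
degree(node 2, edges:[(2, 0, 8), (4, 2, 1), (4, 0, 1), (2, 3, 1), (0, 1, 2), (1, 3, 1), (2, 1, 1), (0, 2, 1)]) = incident: (2,0), (4,2), (2,3), (2,1), (0,2)
= 5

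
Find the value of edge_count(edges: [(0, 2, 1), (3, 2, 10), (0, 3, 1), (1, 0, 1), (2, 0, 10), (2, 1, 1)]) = 6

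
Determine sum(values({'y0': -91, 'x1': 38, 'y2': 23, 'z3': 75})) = 45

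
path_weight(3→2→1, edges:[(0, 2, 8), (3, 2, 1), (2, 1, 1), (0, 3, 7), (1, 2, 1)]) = 2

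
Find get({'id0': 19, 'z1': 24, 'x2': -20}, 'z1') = 24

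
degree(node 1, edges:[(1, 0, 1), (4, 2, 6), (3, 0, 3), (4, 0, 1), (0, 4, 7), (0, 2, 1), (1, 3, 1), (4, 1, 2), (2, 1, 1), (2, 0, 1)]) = incident: (1,0), (1,3), (4,1), (2,1)
= 4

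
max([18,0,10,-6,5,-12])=18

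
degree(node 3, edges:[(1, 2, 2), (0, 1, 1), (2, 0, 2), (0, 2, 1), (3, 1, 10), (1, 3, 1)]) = 2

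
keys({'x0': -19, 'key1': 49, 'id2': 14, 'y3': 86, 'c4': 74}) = ['x0', 'key1', 'id2', 'y3', 'c4']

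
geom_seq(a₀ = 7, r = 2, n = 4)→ a_0 = 7*2^0 = 7
a_1 = 7*2^1 = 14
a_2 = 7*2^2 = 28
...
= [7, 14, 28, 56]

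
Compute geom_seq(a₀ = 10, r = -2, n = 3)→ [10, -20, 40]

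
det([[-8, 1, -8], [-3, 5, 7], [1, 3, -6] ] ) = 509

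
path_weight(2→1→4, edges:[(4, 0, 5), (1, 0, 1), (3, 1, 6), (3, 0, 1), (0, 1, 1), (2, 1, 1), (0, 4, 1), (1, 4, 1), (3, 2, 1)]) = 2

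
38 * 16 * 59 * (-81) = -2905632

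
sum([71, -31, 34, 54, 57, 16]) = 201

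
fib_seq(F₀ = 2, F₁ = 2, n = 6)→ [2, 2, 4, 6, 10, 16]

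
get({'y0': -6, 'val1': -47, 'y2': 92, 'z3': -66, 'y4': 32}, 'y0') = -6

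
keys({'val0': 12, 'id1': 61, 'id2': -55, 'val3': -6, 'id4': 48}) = ['val0', 'id1', 'id2', 'val3', 'id4']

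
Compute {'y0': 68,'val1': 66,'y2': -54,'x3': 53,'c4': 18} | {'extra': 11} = {'y0': 68, 'val1': 66, 'y2': -54, 'x3': 53, 'c4': 18, 'extra': 11}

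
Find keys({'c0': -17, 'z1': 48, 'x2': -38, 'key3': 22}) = ['c0', 'z1', 'x2', 'key3']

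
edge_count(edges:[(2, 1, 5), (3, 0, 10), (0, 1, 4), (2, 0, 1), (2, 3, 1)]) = 5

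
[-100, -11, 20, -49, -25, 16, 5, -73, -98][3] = -49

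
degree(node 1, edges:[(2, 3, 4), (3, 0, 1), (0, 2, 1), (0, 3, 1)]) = 0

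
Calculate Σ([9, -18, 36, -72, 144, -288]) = 9 + -18 + 36 + -72 + 144 + -288
= -189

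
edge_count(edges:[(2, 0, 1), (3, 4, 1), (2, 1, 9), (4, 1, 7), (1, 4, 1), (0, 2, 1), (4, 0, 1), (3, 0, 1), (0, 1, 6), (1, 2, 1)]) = 10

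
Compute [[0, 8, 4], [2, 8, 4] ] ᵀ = [[0, 2], [8, 8], [4, 4]]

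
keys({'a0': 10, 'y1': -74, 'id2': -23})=['a0', 'y1', 'id2']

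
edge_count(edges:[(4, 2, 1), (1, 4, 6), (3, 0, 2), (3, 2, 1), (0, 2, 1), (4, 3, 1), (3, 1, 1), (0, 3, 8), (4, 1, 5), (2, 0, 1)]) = 10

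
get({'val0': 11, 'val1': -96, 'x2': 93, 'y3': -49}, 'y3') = -49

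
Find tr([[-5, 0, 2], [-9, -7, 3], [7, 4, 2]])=diagonal: (-5) + (-7) + 2
= -10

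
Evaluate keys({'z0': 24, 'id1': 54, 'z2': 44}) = ['z0', 'id1', 'z2']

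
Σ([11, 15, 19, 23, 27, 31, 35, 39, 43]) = 243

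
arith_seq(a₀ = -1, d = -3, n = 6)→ a_0 = -1 + 0*-3 = -1
a_1 = -1 + 1*-3 = -4
a_2 = -1 + 2*-3 = -7
...
= [-1, -4, -7, -10, -13, -16]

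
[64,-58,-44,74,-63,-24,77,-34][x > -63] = keep x where x > -63: 64✓, -58✓, -44✓, 74✓, -63✗, -24✓, 77✓, -34✓
= [64, -58, -44, 74, -24, 77, -34]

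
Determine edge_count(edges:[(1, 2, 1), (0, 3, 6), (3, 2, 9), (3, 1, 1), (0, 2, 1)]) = 5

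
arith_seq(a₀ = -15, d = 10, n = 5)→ a_0 = -15 + 0*10 = -15
a_1 = -15 + 1*10 = -5
a_2 = -15 + 2*10 = 5
...
= [-15, -5, 5, 15, 25]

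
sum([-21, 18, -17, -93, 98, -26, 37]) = (-21) + 18 + (-17) + (-93) + 98 + (-26) + 37
= -4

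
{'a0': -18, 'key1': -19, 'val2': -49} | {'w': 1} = {'a0': -18, 'key1': -19, 'val2': -49, 'w': 1}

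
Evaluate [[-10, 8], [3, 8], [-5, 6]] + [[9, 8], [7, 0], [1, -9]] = [[-1, 16], [10, 8], [-4, -3]]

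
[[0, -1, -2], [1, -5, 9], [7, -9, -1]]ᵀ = [[0, 1, 7], [-1, -5, -9], [-2, 9, -1]]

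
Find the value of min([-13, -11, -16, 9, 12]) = -16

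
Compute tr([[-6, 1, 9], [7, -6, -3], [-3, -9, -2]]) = diagonal: (-6) + (-6) + (-2)
= -14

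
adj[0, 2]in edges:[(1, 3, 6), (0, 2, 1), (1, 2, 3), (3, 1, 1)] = 1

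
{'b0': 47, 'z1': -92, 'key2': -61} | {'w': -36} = {'b0': 47, 'z1': -92, 'key2': -61, 'w': -36}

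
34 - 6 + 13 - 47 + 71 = 65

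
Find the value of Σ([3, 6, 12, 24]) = 45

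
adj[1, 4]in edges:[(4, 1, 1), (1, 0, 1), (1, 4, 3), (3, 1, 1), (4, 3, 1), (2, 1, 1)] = 3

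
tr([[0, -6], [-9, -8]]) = -8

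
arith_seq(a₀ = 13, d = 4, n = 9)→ a_0 = 13 + 0*4 = 13
a_1 = 13 + 1*4 = 17
a_2 = 13 + 2*4 = 21
...
= [13, 17, 21, 25, 29, 33, 37, 41, 45]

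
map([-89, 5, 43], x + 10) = [-79, 15, 53]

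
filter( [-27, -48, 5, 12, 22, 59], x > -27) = keep x where x > -27: -27✗, -48✗, 5✓, 12✓, 22✓, 59✓
= [5, 12, 22, 59]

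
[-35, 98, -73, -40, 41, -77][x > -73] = keep x where x > -73: -35✓, 98✓, -73✗, -40✓, 41✓, -77✗
= [-35, 98, -40, 41]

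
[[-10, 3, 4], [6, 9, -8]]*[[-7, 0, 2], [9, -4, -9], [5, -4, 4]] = [[117, -28, -31], [-1, -4, -101]]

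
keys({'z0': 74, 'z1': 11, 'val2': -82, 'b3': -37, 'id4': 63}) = ['z0', 'z1', 'val2', 'b3', 'id4']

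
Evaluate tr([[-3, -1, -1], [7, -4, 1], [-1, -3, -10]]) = -17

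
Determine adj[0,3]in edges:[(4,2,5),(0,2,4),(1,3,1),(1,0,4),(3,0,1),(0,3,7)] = 7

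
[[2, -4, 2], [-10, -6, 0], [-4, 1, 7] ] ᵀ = [[2, -10, -4], [-4, -6, 1], [2, 0, 7]]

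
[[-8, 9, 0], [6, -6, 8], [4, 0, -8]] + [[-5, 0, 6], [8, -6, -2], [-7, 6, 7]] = [[-13, 9, 6], [14, -12, 6], [-3, 6, -1]]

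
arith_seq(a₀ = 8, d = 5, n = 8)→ a_0 = 8 + 0*5 = 8
a_1 = 8 + 1*5 = 13
a_2 = 8 + 2*5 = 18
...
= [8, 13, 18, 23, 28, 33, 38, 43]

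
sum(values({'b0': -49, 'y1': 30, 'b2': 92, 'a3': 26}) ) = (-49) + 30 + 92 + 26
= 99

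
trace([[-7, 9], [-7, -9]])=diagonal: (-7) + (-9)
= -16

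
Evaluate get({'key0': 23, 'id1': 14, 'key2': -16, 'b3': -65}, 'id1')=14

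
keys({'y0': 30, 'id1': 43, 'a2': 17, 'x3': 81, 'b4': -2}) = ['y0', 'id1', 'a2', 'x3', 'b4']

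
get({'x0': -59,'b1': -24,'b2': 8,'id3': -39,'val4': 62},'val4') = 62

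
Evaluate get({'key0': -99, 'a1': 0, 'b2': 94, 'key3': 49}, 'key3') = 49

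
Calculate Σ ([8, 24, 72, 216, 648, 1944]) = 8 + 24 + 72 + 216 + 648 + 1944
= 2912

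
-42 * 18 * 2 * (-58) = 87696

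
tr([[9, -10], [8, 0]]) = diagonal: 9 + 0
= 9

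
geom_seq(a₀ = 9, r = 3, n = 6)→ [9, 27, 81, 243, 729, 2187]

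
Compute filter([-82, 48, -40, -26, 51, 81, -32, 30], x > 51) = keep x where x > 51: -82✗, 48✗, -40✗, -26✗, 51✗, 81✓, -32✗, 30✗
= [81]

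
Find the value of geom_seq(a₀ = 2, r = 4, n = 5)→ a_0 = 2*4^0 = 2
a_1 = 2*4^1 = 8
a_2 = 2*4^2 = 32
...
= [2, 8, 32, 128, 512]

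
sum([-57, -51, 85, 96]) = (-57) + (-51) + 85 + 96
= 73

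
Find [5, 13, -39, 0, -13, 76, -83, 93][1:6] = [13, -39, 0, -13, 76]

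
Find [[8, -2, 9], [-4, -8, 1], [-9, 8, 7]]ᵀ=[[8, -4, -9], [-2, -8, 8], [9, 1, 7]]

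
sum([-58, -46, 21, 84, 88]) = 89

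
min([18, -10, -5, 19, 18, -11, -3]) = -11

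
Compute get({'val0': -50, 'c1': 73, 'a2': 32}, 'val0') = -50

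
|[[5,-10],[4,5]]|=(5)*(5) - (-10)*(4)
= 65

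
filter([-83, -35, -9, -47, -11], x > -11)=keep x where x > -11: -83✗, -35✗, -9✓, -47✗, -11✗
= [-9]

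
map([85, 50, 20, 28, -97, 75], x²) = (85)²=7225, (50)²=2500, (20)²=400, (28)²=784, (-97)²=9409, (75)²=5625
= [7225, 2500, 400, 784, 9409, 5625]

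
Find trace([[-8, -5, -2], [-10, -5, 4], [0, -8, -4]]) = diagonal: (-8) + (-5) + (-4)
= -17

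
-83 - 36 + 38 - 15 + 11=-85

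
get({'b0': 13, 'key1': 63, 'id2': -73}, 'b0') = 13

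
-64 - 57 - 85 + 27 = -179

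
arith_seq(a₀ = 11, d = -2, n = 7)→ a_0 = 11 + 0*-2 = 11
a_1 = 11 + 1*-2 = 9
a_2 = 11 + 2*-2 = 7
...
= [11, 9, 7, 5, 3, 1, -1]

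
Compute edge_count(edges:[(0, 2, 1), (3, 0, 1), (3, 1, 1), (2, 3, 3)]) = 4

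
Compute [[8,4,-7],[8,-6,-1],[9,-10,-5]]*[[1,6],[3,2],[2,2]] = C[0][0] = (8)*(1) + (4)*(3) + (-7)*(2) = 6
C[0][1] = (8)*(6) + (4)*(2) + (-7)*(2) = 42
C[1][0] = (8)*(1) + (-6)*(3) + (-1)*(2) = -12
C[1][1] = (8)*(6) + (-6)*(2) + (-1)*(2) = 34
C[2][0] = (9)*(1) + (-10)*(3) + (-5)*(2) = -31
C[2][1] = (9)*(6) + (-10)*(2) + (-5)*(2) = 24
= [[6, 42], [-12, 34], [-31, 24]]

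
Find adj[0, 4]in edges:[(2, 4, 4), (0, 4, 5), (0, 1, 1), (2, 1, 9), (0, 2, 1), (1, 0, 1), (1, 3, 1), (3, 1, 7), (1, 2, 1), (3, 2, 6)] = 5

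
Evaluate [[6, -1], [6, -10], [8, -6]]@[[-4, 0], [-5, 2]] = [[-19, -2], [26, -20], [-2, -12]]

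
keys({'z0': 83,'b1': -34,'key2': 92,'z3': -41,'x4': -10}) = ['z0', 'b1', 'key2', 'z3', 'x4']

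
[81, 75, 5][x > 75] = [81]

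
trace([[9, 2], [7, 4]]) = 13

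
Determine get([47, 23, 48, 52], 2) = 48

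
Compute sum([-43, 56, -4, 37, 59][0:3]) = slice → [-43, 56, -4]
(-43) + 56 + (-4)
= 9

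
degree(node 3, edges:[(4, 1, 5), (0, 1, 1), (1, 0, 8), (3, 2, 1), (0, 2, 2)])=incident: (3,2)
= 1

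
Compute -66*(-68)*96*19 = 8186112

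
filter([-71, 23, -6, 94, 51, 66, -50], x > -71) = [23, -6, 94, 51, 66, -50]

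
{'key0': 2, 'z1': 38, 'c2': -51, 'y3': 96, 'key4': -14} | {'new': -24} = {'key0': 2, 'z1': 38, 'c2': -51, 'y3': 96, 'key4': -14, 'new': -24}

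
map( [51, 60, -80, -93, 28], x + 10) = [61, 70, -70, -83, 38]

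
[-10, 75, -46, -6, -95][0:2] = [-10, 75]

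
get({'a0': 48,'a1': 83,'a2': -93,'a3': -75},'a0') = 48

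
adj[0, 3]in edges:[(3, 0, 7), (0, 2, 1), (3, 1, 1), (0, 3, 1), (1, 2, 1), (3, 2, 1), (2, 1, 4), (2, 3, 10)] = 1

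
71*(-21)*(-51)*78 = 5931198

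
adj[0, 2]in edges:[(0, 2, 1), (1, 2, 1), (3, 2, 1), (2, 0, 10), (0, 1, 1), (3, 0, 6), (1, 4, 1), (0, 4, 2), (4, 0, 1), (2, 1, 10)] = 1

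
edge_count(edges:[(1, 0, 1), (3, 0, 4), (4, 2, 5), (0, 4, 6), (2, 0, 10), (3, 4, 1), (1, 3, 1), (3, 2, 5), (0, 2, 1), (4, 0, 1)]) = 10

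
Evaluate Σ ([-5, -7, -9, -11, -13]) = -45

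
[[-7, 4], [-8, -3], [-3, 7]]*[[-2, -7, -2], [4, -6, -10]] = [[30, 25, -26], [4, 74, 46], [34, -21, -64]]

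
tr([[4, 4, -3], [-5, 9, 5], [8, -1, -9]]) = 4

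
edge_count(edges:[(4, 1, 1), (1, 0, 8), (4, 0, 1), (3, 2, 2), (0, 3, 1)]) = 5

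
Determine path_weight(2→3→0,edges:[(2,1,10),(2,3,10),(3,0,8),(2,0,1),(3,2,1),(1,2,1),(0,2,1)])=18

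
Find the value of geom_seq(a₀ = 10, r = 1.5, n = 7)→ [10.0, 15.0, 22.5, 33.75, 50.625, 75.9375, 113.90625]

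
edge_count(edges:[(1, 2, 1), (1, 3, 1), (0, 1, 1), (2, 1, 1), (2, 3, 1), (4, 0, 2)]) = 6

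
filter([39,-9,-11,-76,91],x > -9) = keep x where x > -9: 39✓, -9✗, -11✗, -76✗, 91✓
= [39, 91]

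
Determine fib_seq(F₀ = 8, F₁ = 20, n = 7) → [8, 20, 28, 48, 76, 124, 200]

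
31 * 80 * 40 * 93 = 9225600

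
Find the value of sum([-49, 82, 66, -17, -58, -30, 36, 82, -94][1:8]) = slice → [82, 66, -17, -58, -30, 36, 82]
82 + 66 + (-17) + (-58) + (-30) + 36 + 82
= 161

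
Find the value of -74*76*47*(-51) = 13480728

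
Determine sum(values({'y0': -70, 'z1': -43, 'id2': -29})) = (-70) + (-43) + (-29)
= -142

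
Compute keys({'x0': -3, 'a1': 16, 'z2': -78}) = ['x0', 'a1', 'z2']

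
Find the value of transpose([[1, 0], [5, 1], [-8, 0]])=[[1, 5, -8], [0, 1, 0]]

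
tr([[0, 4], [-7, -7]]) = diagonal: 0 + (-7)
= -7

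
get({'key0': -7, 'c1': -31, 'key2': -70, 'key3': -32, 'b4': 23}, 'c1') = -31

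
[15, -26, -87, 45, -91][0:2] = [15, -26]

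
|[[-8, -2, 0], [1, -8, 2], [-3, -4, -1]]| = (1)*(-8)*det([[-8, 2], [-4, -1]]) + (-1)*(-2)*det([[1, 2], [-3, -1]]) + (1)*(0)*det([[1, -8], [-3, -4]])
= -128 + 10 + 0
= -118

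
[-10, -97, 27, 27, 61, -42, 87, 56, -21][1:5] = [-97, 27, 27, 61]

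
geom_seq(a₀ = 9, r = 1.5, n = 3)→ a_0 = 9*1.5^0 = 9.0
a_1 = 9*1.5^1 = 13.5
a_2 = 9*1.5^2 = 20.25
= [9.0, 13.5, 20.25]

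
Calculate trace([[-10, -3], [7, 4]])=-6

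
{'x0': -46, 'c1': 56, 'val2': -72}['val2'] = -72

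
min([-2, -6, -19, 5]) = -19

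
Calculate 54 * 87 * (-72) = -338256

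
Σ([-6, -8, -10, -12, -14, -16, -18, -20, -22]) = (-6) + (-8) + (-10) + (-12) + (-14) + (-16) + (-18) + (-20) + (-22)
= -126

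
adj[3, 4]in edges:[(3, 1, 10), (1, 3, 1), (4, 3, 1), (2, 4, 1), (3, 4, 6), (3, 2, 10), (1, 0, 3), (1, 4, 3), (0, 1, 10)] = 6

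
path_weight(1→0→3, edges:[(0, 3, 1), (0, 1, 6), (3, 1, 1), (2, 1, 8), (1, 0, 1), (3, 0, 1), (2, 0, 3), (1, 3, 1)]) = 2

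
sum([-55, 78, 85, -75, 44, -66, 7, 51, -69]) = 0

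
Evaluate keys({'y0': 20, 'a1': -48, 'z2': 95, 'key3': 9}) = ['y0', 'a1', 'z2', 'key3']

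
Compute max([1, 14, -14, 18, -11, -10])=18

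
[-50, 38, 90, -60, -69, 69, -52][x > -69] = [-50, 38, 90, -60, 69, -52]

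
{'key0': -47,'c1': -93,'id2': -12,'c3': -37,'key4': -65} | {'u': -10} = {'key0': -47, 'c1': -93, 'id2': -12, 'c3': -37, 'key4': -65, 'u': -10}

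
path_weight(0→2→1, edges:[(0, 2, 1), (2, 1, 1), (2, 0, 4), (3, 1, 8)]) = 2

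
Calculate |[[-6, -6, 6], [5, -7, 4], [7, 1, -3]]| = -36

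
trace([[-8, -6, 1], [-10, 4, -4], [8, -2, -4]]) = diagonal: (-8) + 4 + (-4)
= -8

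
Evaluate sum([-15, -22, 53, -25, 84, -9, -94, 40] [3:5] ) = slice → [-25, 84]
(-25) + 84
= 59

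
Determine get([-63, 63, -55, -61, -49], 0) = -63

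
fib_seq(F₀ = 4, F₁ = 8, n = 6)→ [4, 8, 12, 20, 32, 52]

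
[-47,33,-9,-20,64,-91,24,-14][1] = 33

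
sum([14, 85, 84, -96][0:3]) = 183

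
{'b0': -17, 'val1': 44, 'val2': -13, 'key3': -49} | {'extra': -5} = {'b0': -17, 'val1': 44, 'val2': -13, 'key3': -49, 'extra': -5}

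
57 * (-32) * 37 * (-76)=5129088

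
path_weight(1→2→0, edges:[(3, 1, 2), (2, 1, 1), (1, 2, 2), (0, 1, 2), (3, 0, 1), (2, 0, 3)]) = w(1→2)=2 + w(2→0)=3
= 5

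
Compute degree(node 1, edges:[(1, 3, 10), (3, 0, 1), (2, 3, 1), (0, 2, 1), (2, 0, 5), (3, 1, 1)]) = 2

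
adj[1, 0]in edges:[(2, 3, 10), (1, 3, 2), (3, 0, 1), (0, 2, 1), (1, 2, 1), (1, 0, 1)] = 1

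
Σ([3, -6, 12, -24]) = -15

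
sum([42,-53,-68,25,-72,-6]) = -132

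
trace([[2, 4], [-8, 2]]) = 4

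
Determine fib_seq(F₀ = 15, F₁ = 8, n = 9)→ F_2 = F_1 + F_0 = 23
F_3 = F_2 + F_1 = 31
F_4 = F_3 + F_2 = 54
...
= [15, 8, 23, 31, 54, 85, 139, 224, 363]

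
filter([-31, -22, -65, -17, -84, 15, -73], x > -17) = keep x where x > -17: -31✗, -22✗, -65✗, -17✗, -84✗, 15✓, -73✗
= [15]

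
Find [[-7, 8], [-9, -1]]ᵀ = [[-7, -9], [8, -1]]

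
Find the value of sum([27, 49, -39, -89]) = -52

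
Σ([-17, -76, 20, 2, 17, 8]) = (-17) + (-76) + 20 + 2 + 17 + 8
= -46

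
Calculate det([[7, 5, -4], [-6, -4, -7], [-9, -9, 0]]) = -198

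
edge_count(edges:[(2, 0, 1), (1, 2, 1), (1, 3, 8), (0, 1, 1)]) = 4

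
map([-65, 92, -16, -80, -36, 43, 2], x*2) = [-130, 184, -32, -160, -72, 86, 4]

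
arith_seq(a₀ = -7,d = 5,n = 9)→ [-7, -2, 3, 8, 13, 18, 23, 28, 33]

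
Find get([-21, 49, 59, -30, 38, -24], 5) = -24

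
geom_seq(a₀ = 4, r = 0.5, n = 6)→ [4.0, 2.0, 1.0, 0.5, 0.25, 0.125]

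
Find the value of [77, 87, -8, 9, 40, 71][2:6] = [-8, 9, 40, 71]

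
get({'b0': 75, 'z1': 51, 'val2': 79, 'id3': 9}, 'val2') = 79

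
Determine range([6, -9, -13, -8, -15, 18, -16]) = 34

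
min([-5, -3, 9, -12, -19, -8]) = -19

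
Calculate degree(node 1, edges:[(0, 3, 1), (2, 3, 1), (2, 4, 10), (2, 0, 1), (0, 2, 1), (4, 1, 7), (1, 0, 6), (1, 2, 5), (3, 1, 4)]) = 4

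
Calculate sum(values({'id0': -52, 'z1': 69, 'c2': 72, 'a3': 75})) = 164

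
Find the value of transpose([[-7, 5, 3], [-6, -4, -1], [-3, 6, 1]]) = [[-7, -6, -3], [5, -4, 6], [3, -1, 1]]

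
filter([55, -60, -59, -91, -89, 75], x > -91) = [55, -60, -59, -89, 75]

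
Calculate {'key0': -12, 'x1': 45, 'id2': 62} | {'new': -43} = {'key0': -12, 'x1': 45, 'id2': 62, 'new': -43}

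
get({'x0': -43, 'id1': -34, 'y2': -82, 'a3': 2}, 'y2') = -82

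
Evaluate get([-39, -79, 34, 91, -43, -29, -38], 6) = -38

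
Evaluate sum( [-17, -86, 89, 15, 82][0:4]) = 1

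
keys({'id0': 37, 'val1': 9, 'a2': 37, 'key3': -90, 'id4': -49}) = ['id0', 'val1', 'a2', 'key3', 'id4']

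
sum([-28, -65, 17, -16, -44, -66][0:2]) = slice → [-28, -65]
(-28) + (-65)
= -93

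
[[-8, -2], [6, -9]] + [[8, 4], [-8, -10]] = [[0, 2], [-2, -19]]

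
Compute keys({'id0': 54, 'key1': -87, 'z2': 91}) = ['id0', 'key1', 'z2']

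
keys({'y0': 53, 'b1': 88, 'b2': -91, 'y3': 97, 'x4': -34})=['y0', 'b1', 'b2', 'y3', 'x4']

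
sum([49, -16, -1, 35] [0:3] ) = slice → [49, -16, -1]
49 + (-16) + (-1)
= 32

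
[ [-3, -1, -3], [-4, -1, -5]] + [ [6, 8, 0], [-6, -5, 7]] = [[3, 7, -3], [-10, -6, 2]]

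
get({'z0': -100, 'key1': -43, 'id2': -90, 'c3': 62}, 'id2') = -90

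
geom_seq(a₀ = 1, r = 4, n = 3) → [1, 4, 16]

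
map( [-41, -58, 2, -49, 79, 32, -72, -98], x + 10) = [-31, -48, 12, -39, 89, 42, -62, -88]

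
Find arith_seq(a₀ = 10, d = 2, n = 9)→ [10, 12, 14, 16, 18, 20, 22, 24, 26]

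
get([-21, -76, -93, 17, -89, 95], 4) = -89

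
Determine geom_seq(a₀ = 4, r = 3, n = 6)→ [4, 12, 36, 108, 324, 972]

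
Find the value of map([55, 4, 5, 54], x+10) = [65, 14, 15, 64]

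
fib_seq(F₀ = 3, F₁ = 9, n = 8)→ F_2 = F_1 + F_0 = 12
F_3 = F_2 + F_1 = 21
F_4 = F_3 + F_2 = 33
...
= [3, 9, 12, 21, 33, 54, 87, 141]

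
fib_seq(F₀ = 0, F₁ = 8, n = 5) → F_2 = F_1 + F_0 = 8
F_3 = F_2 + F_1 = 16
F_4 = F_3 + F_2 = 24
= [0, 8, 8, 16, 24]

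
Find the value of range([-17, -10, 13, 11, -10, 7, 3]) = 30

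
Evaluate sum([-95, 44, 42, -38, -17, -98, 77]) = (-95) + 44 + 42 + (-38) + (-17) + (-98) + 77
= -85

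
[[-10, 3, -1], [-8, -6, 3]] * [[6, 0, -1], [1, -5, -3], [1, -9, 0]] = C[0][0] = (-10)*(6) + (3)*(1) + (-1)*(1) = -58
C[0][1] = (-10)*(0) + (3)*(-5) + (-1)*(-9) = -6
C[0][2] = (-10)*(-1) + (3)*(-3) + (-1)*(0) = 1
C[1][0] = (-8)*(6) + (-6)*(1) + (3)*(1) = -51
C[1][1] = (-8)*(0) + (-6)*(-5) + (3)*(-9) = 3
C[1][2] = (-8)*(-1) + (-6)*(-3) + (3)*(0) = 26
= [[-58, -6, 1], [-51, 3, 26]]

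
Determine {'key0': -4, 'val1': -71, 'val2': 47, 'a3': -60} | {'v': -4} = {'key0': -4, 'val1': -71, 'val2': 47, 'a3': -60, 'v': -4}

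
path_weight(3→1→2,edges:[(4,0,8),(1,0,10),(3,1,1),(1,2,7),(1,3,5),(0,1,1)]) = w(3→1)=1 + w(1→2)=7
= 8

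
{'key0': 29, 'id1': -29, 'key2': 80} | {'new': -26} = {'key0': 29, 'id1': -29, 'key2': 80, 'new': -26}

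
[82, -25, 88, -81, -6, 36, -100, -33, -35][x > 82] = keep x where x > 82: 82✗, -25✗, 88✓, -81✗, -6✗, 36✗, -100✗, -33✗, -35✗
= [88]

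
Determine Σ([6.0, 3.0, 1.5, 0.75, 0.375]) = 11.625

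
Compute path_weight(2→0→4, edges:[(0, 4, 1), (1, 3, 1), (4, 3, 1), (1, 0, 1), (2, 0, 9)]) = w(2→0)=9 + w(0→4)=1
= 10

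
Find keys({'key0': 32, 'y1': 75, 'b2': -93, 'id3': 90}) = ['key0', 'y1', 'b2', 'id3']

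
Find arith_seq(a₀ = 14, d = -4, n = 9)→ [14, 10, 6, 2, -2, -6, -10, -14, -18]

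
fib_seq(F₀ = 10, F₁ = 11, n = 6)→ F_2 = F_1 + F_0 = 21
F_3 = F_2 + F_1 = 32
F_4 = F_3 + F_2 = 53
...
= [10, 11, 21, 32, 53, 85]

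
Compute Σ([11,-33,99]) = 11 + -33 + 99
= 77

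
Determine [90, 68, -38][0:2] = [90, 68]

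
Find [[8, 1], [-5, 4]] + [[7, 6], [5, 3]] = [[15, 7], [0, 7]]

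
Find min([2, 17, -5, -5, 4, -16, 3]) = -16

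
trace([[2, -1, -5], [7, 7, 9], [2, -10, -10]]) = -1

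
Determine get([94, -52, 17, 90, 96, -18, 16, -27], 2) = 17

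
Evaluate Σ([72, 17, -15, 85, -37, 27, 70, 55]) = 274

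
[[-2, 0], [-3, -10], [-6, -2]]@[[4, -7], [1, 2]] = C[0][0] = (-2)*(4) + (0)*(1) = -8
C[0][1] = (-2)*(-7) + (0)*(2) = 14
C[1][0] = (-3)*(4) + (-10)*(1) = -22
C[1][1] = (-3)*(-7) + (-10)*(2) = 1
C[2][0] = (-6)*(4) + (-2)*(1) = -26
C[2][1] = (-6)*(-7) + (-2)*(2) = 38
= [[-8, 14], [-22, 1], [-26, 38]]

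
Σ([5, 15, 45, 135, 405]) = 605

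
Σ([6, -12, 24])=6 + -12 + 24
= 18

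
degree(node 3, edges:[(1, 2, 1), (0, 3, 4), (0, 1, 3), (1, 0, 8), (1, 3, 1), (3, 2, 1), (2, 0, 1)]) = incident: (0,3), (1,3), (3,2)
= 3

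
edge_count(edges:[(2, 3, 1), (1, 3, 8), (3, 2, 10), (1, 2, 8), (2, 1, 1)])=5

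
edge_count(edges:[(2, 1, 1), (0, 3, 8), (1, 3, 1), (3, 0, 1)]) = 4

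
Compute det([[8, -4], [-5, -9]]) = -92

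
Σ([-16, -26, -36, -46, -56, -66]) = (-16) + (-26) + (-36) + (-46) + (-56) + (-66)
= -246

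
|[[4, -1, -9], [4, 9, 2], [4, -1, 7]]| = (1)*(4)*det([[9, 2], [-1, 7]]) + (-1)*(-1)*det([[4, 2], [4, 7]]) + (1)*(-9)*det([[4, 9], [4, -1]])
= 260 + 20 + 360
= 640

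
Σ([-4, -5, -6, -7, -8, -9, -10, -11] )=(-4) + (-5) + (-6) + (-7) + (-8) + (-9) + (-10) + (-11)
= -60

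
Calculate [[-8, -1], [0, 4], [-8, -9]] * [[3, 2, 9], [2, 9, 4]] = [[-26, -25, -76], [8, 36, 16], [-42, -97, -108]]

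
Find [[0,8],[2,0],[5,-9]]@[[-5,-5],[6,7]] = [[48, 56], [-10, -10], [-79, -88]]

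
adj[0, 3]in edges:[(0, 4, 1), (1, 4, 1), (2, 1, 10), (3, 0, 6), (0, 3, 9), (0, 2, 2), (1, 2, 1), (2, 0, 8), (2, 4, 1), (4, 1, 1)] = 9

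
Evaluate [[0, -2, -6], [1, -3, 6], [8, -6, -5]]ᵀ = [[0, 1, 8], [-2, -3, -6], [-6, 6, -5]]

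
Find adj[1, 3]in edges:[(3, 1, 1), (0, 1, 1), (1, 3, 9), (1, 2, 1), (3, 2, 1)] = 9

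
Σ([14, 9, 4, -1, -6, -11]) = 9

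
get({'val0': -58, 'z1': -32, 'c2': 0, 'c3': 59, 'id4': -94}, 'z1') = -32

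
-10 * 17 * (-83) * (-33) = -465630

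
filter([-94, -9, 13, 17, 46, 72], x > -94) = [-9, 13, 17, 46, 72]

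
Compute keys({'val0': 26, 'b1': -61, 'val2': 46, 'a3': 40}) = ['val0', 'b1', 'val2', 'a3']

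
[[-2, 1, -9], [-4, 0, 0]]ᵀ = [[-2, -4], [1, 0], [-9, 0]]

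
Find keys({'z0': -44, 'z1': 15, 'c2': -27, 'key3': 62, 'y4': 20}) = ['z0', 'z1', 'c2', 'key3', 'y4']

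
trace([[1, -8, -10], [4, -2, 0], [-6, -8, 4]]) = diagonal: 1 + (-2) + 4
= 3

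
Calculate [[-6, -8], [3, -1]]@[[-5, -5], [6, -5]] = C[0][0] = (-6)*(-5) + (-8)*(6) = -18
C[0][1] = (-6)*(-5) + (-8)*(-5) = 70
C[1][0] = (3)*(-5) + (-1)*(6) = -21
C[1][1] = (3)*(-5) + (-1)*(-5) = -10
= [[-18, 70], [-21, -10]]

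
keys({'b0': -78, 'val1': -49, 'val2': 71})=['b0', 'val1', 'val2']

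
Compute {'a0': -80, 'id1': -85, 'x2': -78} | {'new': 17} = {'a0': -80, 'id1': -85, 'x2': -78, 'new': 17}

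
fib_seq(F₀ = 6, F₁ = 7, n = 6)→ F_2 = F_1 + F_0 = 13
F_3 = F_2 + F_1 = 20
F_4 = F_3 + F_2 = 33
...
= [6, 7, 13, 20, 33, 53]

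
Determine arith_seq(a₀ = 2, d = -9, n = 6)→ a_0 = 2 + 0*-9 = 2
a_1 = 2 + 1*-9 = -7
a_2 = 2 + 2*-9 = -16
...
= [2, -7, -16, -25, -34, -43]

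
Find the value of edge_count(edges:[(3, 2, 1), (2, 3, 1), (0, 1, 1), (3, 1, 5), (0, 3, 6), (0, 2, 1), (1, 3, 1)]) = 7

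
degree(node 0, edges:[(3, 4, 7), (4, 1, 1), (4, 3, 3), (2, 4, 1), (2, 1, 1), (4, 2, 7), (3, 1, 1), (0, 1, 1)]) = 1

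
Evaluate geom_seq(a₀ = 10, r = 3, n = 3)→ a_0 = 10*3^0 = 10
a_1 = 10*3^1 = 30
a_2 = 10*3^2 = 90
= [10, 30, 90]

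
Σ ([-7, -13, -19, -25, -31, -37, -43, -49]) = (-7) + (-13) + (-19) + (-25) + (-31) + (-37) + (-43) + (-49)
= -224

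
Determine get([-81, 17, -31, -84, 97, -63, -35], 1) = 17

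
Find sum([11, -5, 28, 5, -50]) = -11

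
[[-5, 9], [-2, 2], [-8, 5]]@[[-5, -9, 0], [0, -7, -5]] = C[0][0] = (-5)*(-5) + (9)*(0) = 25
C[0][1] = (-5)*(-9) + (9)*(-7) = -18
C[0][2] = (-5)*(0) + (9)*(-5) = -45
C[1][0] = (-2)*(-5) + (2)*(0) = 10
C[1][1] = (-2)*(-9) + (2)*(-7) = 4
C[1][2] = (-2)*(0) + (2)*(-5) = -10
... (3 more cells)
= [[25, -18, -45], [10, 4, -10], [40, 37, -25]]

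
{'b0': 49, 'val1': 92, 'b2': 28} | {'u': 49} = {'b0': 49, 'val1': 92, 'b2': 28, 'u': 49}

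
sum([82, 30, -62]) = 82 + 30 + (-62)
= 50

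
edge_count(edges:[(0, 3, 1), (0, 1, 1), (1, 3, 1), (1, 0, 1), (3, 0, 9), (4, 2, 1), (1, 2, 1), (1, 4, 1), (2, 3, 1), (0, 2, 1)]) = 10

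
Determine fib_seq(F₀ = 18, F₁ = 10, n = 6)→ [18, 10, 28, 38, 66, 104]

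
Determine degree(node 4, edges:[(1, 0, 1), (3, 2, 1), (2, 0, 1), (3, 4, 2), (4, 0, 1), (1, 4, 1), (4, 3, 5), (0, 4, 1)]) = 5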